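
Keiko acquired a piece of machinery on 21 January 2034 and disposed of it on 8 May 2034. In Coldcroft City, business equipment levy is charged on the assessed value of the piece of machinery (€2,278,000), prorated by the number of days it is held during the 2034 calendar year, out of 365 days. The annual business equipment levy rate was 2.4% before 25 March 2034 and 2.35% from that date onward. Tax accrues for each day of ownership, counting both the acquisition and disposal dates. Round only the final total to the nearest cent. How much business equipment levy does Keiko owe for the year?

21 January – 24 March 2034: 63 days at 2.4% → €2,278,000 × 2.4% × 63/365 = €9,436.5370
25 March – 8 May 2034: 45 days at 2.35% → €2,278,000 × 2.35% × 45/365 = €6,599.9589
Total = €16,036.4959

€16,036.50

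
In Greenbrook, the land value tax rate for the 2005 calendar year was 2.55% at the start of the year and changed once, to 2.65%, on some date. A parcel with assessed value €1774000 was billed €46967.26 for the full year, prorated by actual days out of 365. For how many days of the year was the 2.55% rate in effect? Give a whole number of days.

9 days

Let d = days at the first rate; then 365 − d days at the second rate.
€1774000 × [2.55%·d + 2.65%·(365−d)] / 365 = €46967.26
Solving gives d = 9, so the new rate took effect on 10 January 2005.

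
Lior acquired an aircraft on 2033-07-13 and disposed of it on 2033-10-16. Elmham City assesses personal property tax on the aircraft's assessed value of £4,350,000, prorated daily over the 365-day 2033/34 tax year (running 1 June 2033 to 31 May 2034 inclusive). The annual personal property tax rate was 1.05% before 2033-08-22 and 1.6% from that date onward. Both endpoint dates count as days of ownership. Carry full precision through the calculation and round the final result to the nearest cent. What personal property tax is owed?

2033-07-13 to 2033-08-21: 40 days at 1.05% → £4,350,000 × 1.05% × 40/365 = £5,005.4795
2033-08-22 to 2033-10-16: 56 days at 1.6% → £4,350,000 × 1.6% × 56/365 = £10,678.3562
Total = £15,683.8356

£15,683.84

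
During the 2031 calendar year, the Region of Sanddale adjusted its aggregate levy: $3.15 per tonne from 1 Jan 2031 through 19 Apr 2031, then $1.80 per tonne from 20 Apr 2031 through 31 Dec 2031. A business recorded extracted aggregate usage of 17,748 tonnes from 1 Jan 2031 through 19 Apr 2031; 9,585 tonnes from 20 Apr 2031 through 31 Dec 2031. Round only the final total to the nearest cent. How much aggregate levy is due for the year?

$73,159.20

1 Jan – 19 Apr 2031: 17,748 tonnes at $3.15/tonne → $55,906.20
20 Apr – 31 Dec 2031: 9,585 tonnes at $1.80/tonne → $17,253.00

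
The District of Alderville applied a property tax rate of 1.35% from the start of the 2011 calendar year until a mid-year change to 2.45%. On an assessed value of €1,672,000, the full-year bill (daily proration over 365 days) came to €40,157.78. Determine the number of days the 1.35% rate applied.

Let d = days at the first rate; then 365 − d days at the second rate.
€1,672,000 × [1.35%·d + 2.45%·(365−d)] / 365 = €40,157.78
Solving gives d = 16, so the new rate took effect on 17 January 2011.

16 days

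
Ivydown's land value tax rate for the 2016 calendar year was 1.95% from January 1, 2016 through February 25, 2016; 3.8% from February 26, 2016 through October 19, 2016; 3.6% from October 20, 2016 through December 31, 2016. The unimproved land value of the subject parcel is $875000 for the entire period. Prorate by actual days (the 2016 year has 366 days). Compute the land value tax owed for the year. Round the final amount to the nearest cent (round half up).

$30424.18

January 1 – February 25, 2016: 56 days at 1.95% → $875000 × 1.95% × 56/366 = $2610.6557
February 26 – October 19, 2016: 237 days at 3.8% → $875000 × 3.8% × 237/366 = $21530.7377
October 20 – December 31, 2016: 73 days at 3.6% → $875000 × 3.6% × 73/366 = $6282.7869
Total = $30424.1803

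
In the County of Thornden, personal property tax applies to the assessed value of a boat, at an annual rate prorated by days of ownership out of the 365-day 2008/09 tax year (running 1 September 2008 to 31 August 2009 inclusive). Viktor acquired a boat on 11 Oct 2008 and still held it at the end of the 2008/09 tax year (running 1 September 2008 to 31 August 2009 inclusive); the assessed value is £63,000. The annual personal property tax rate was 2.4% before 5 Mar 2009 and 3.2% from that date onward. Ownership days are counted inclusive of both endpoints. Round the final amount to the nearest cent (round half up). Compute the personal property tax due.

£1,594.85

11 Oct 2008 – 4 Mar 2009: 145 days at 2.4% → £63,000 × 2.4% × 145/365 = £600.6575
5 Mar – 31 Aug 2009: 180 days at 3.2% → £63,000 × 3.2% × 180/365 = £994.1918
Total = £1,594.8493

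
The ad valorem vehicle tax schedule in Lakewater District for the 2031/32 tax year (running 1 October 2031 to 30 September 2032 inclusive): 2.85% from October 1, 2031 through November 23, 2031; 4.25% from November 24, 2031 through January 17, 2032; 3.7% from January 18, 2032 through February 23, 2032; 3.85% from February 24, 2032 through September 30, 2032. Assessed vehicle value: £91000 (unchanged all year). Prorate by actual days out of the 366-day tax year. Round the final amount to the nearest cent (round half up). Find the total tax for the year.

October 1 – November 23, 2031: 54 days at 2.85% → £91000 × 2.85% × 54/366 = £382.6475
November 24, 2031 – January 17, 2032: 55 days at 4.25% → £91000 × 4.25% × 55/366 = £581.1817
January 18 – February 23, 2032: 37 days at 3.7% → £91000 × 3.7% × 37/366 = £340.3798
February 24 – September 30, 2032: 220 days at 3.85% → £91000 × 3.85% × 220/366 = £2105.9290
Total = £3410.1380

£3410.14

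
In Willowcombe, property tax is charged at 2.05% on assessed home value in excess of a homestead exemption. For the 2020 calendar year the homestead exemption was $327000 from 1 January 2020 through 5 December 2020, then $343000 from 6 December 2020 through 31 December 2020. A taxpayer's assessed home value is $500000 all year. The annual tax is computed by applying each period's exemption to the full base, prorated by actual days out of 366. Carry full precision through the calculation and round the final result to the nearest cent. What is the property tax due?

$3523.20

1 January – 5 December 2020: 340 days, exemption $327000 → ($500000 − $327000) × 2.05% × 340/366 = $3294.5628
6 December – 31 December 2020: 26 days, exemption $343000 → ($500000 − $343000) × 2.05% × 26/366 = $228.6366
Total = $3523.1995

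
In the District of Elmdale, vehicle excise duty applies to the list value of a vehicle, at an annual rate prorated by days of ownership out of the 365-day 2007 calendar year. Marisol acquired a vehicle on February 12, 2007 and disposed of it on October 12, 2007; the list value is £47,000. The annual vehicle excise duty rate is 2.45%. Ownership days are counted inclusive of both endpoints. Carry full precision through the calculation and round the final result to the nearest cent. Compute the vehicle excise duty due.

Days held (February 12 – October 12, 2007): 243 out of 365
Tax = £47,000 × 2.45% × 243/365 = £766.6151

£766.62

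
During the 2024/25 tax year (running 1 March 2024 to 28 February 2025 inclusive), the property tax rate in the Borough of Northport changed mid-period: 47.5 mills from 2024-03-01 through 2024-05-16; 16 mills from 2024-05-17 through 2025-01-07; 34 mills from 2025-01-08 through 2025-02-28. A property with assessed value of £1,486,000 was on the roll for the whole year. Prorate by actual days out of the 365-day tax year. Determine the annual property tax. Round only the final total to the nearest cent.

£37,461.45

2024-03-01 to 2024-05-16: 77 days at 47.5 mills → £1,486,000 × 4.75% × 77/365 = £14,890.5342
2024-05-17 to 2025-01-07: 236 days at 16 mills → £1,486,000 × 1.6% × 236/365 = £15,372.9753
2025-01-08 to 2025-02-28: 52 days at 34 mills → £1,486,000 × 3.4% × 52/365 = £7,197.9397
Total = £37,461.4493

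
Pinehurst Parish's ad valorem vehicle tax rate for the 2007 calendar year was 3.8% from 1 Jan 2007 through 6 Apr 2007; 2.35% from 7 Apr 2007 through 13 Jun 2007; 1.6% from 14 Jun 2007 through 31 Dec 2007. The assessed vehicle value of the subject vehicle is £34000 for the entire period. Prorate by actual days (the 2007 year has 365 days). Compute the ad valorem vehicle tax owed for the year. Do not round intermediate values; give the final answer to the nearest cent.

£788.24

1 Jan – 6 Apr 2007: 96 days at 3.8% → £34000 × 3.8% × 96/365 = £339.8137
7 Apr – 13 Jun 2007: 68 days at 2.35% → £34000 × 2.35% × 68/365 = £148.8548
14 Jun – 31 Dec 2007: 201 days at 1.6% → £34000 × 1.6% × 201/365 = £299.5726
Total = £788.2411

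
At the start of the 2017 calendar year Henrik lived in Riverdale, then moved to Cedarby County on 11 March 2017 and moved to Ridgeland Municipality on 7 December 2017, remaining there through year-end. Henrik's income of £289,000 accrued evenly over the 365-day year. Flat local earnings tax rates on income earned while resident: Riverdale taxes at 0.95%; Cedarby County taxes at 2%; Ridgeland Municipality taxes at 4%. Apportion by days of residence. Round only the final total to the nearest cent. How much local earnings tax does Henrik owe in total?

£5,602.25

Riverdale, 1 January – 10 March 2017: 69 days → £289,000 × 0.95% × 69/365 = £519.0123
Cedarby County, 11 March – 6 December 2017: 271 days → £289,000 × 2% × 271/365 = £4,291.4521
Ridgeland Municipality, 7 December – 31 December 2017: 25 days → £289,000 × 4% × 25/365 = £791.7808
Total = £5,602.2452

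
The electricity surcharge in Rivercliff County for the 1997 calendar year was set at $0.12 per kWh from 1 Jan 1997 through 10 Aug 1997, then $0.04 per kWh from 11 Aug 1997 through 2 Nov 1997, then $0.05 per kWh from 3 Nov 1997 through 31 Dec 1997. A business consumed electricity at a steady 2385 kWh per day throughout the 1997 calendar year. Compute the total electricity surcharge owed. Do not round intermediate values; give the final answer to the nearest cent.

1 Jan – 10 Aug 1997: 222 days × 2385 kWh/day = 529,470 kWh at $0.12/kWh → $63,536.40
11 Aug – 2 Nov 1997: 84 days × 2385 kWh/day = 200,340 kWh at $0.04/kWh → $8,013.60
3 Nov – 31 Dec 1997: 59 days × 2385 kWh/day = 140,715 kWh at $0.05/kWh → $7,035.75

$78,585.75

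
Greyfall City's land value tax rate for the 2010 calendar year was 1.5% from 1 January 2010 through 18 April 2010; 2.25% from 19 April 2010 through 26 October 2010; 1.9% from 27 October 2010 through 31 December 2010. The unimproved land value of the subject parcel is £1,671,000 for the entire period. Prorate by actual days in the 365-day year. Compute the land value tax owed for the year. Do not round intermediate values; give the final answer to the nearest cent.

£32,831.72

1 January – 18 April 2010: 108 days at 1.5% → £1,671,000 × 1.5% × 108/365 = £7,416.4932
19 April – 26 October 2010: 191 days at 2.25% → £1,671,000 × 2.25% × 191/365 = £19,674.3082
27 October – 31 December 2010: 66 days at 1.9% → £1,671,000 × 1.9% × 66/365 = £5,740.9151
Total = £32,831.7164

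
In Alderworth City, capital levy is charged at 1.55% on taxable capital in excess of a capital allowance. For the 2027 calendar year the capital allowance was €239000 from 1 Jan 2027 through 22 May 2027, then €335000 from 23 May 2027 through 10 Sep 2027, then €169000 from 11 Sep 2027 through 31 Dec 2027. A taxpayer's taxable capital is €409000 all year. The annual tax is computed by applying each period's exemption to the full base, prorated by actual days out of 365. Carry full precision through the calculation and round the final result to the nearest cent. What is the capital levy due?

1 Jan – 22 May 2027: 142 days, exemption €239000 → (€409000 − €239000) × 1.55% × 142/365 = €1025.1233
23 May – 10 Sep 2027: 111 days, exemption €335000 → (€409000 − €335000) × 1.55% × 111/365 = €348.8137
11 Sep – 31 Dec 2027: 112 days, exemption €169000 → (€409000 − €169000) × 1.55% × 112/365 = €1141.4795
Total = €2515.4164

€2515.42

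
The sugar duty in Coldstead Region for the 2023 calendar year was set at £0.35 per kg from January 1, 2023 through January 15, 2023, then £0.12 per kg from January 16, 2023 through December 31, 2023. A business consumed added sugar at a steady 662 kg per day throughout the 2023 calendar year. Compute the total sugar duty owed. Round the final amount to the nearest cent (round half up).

£31279.50

January 1 – January 15, 2023: 15 days × 662 kg/day = 9,930 kg at £0.35/kg → £3475.50
January 16 – December 31, 2023: 350 days × 662 kg/day = 231,700 kg at £0.12/kg → £27804.00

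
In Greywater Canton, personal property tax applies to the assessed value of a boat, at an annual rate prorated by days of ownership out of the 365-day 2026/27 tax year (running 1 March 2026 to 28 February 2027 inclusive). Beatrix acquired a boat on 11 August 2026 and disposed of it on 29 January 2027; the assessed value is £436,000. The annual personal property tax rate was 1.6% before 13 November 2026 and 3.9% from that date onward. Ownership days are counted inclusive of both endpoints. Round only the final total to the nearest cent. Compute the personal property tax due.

£5,430.29

11 August – 12 November 2026: 94 days at 1.6% → £436,000 × 1.6% × 94/365 = £1,796.5589
13 November 2026 – 29 January 2027: 78 days at 3.9% → £436,000 × 3.9% × 78/365 = £3,633.7315
Total = £5,430.2904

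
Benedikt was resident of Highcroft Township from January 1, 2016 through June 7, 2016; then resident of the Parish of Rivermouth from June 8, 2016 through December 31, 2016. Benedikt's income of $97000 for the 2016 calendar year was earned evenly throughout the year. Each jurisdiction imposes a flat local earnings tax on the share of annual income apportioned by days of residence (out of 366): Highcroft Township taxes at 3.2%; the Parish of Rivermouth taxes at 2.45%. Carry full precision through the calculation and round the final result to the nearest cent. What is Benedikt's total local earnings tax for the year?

Highcroft Township, January 1 – June 7, 2016: 159 days → $97000 × 3.2% × 159/366 = $1348.4590
The Parish of Rivermouth, June 8 – December 31, 2016: 207 days → $97000 × 2.45% × 207/366 = $1344.0861
Total = $2692.5451

$2692.55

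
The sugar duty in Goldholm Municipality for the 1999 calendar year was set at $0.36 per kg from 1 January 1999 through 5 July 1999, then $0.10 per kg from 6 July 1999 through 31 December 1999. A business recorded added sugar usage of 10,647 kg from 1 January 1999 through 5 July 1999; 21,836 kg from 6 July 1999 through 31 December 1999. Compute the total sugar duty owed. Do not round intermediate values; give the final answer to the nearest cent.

$6,016.52

1 January – 5 July 1999: 10,647 kg at $0.36/kg → $3,832.92
6 July – 31 December 1999: 21,836 kg at $0.10/kg → $2,183.60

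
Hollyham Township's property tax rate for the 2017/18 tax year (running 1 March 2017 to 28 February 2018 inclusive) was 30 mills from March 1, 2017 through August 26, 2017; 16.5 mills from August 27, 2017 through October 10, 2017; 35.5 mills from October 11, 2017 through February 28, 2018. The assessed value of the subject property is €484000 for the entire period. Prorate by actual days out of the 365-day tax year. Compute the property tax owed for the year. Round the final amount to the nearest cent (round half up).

€14742.77

March 1 – August 26, 2017: 179 days at 30 mills → €484000 × 3% × 179/365 = €7120.7671
August 27 – October 10, 2017: 45 days at 16.5 mills → €484000 × 1.65% × 45/365 = €984.5753
October 11, 2017 – February 28, 2018: 141 days at 35.5 mills → €484000 × 3.55% × 141/365 = €6637.4301
Total = €14742.7726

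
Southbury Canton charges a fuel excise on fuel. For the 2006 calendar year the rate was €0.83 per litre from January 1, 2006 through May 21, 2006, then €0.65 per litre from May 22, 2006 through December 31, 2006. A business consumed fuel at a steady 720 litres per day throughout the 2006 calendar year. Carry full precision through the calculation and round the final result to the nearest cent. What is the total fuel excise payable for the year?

€189,093.60

January 1 – May 21, 2006: 141 days × 720 litres/day = 101,520 litres at €0.83/litre → €84,261.60
May 22 – December 31, 2006: 224 days × 720 litres/day = 161,280 litres at €0.65/litre → €104,832.00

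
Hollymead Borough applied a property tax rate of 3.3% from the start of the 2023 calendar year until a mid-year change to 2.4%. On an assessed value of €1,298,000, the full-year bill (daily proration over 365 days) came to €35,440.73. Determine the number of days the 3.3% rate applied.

Let d = days at the first rate; then 365 − d days at the second rate.
€1,298,000 × [3.3%·d + 2.4%·(365−d)] / 365 = €35,440.73
Solving gives d = 134, so the new rate took effect on May 15, 2023.

134 days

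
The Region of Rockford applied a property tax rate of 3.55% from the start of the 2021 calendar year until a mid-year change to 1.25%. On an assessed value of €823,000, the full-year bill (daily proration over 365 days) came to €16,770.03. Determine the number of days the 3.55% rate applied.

125 days

Let d = days at the first rate; then 365 − d days at the second rate.
€823,000 × [3.55%·d + 1.25%·(365−d)] / 365 = €16,770.03
Solving gives d = 125, so the new rate took effect on 6 May 2021.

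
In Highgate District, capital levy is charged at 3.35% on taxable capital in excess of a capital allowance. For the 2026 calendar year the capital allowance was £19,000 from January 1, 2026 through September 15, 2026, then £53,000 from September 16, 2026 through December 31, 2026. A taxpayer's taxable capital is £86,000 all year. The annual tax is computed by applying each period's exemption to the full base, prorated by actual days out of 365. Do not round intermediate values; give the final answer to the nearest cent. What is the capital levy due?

£1,910.60

January 1 – September 15, 2026: 258 days, exemption £19,000 → (£86,000 − £19,000) × 3.35% × 258/365 = £1,586.5233
September 16 – December 31, 2026: 107 days, exemption £53,000 → (£86,000 − £53,000) × 3.35% × 107/365 = £324.0781
Total = £1,910.6014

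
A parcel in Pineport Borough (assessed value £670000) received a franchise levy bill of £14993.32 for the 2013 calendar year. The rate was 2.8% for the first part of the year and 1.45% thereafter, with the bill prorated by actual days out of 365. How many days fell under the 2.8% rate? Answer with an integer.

Let d = days at the first rate; then 365 − d days at the second rate.
£670000 × [2.8%·d + 1.45%·(365−d)] / 365 = £14993.32
Solving gives d = 213, so the new rate took effect on 2 August 2013.

213 days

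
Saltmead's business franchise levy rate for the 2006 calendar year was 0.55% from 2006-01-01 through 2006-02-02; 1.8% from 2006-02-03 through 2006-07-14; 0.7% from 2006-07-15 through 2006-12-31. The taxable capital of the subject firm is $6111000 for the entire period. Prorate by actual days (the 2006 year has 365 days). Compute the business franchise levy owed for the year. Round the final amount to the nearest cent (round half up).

$71783.32

2006-01-01 to 2006-02-02: 33 days at 0.55% → $6111000 × 0.55% × 33/365 = $3038.7575
2006-02-03 to 2006-07-14: 162 days at 1.8% → $6111000 × 1.8% × 162/365 = $48821.0301
2006-07-15 to 2006-12-31: 170 days at 0.7% → $6111000 × 0.7% × 170/365 = $19923.5342
Total = $71783.3219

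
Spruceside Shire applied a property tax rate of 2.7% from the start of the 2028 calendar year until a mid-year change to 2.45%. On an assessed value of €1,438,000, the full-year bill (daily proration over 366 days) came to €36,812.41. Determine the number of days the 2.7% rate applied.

161 days

Let d = days at the first rate; then 366 − d days at the second rate.
€1,438,000 × [2.7%·d + 2.45%·(366−d)] / 366 = €36,812.41
Solving gives d = 161, so the new rate took effect on 10 June 2028.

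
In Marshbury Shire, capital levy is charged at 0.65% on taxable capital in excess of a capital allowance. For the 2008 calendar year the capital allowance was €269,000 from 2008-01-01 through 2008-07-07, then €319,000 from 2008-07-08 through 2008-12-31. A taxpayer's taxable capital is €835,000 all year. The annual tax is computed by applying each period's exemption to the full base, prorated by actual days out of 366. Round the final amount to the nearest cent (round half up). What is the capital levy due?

€3,521.83

2008-01-01 to 2008-07-07: 189 days, exemption €269,000 → (€835,000 − €269,000) × 0.65% × 189/366 = €1,899.8115
2008-07-08 to 2008-12-31: 177 days, exemption €319,000 → (€835,000 − €319,000) × 0.65% × 177/366 = €1,622.0164
Total = €3,521.8279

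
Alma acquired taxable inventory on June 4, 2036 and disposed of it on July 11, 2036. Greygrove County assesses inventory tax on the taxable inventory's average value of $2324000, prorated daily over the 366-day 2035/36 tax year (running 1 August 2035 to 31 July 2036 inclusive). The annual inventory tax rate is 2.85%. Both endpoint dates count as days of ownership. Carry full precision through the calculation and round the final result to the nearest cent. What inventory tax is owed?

Days held (June 4 – July 11, 2036): 38 out of 366
Tax = $2324000 × 2.85% × 38/366 = $6876.7541

$6876.75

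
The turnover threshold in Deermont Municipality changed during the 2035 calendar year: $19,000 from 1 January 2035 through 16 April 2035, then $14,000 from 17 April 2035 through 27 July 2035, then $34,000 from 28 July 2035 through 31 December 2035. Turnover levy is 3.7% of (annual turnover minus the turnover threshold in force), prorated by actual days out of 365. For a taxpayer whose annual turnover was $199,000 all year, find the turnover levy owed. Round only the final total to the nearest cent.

1 January – 16 April 2035: 106 days, exemption $19,000 → ($199,000 − $19,000) × 3.7% × 106/365 = $1,934.1370
17 April – 27 July 2035: 102 days, exemption $14,000 → ($199,000 − $14,000) × 3.7% × 102/365 = $1,912.8493
28 July – 31 December 2035: 157 days, exemption $34,000 → ($199,000 − $34,000) × 3.7% × 157/365 = $2,625.9863
Total = $6,472.9726

$6,472.97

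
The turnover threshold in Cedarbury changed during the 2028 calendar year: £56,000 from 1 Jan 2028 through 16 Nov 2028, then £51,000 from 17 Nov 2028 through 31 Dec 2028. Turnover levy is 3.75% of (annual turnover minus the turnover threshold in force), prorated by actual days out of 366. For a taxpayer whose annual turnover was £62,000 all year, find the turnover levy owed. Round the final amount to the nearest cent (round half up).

£248.05

1 Jan – 16 Nov 2028: 321 days, exemption £56,000 → (£62,000 − £56,000) × 3.75% × 321/366 = £197.3361
17 Nov – 31 Dec 2028: 45 days, exemption £51,000 → (£62,000 − £51,000) × 3.75% × 45/366 = £50.7172
Total = £248.0533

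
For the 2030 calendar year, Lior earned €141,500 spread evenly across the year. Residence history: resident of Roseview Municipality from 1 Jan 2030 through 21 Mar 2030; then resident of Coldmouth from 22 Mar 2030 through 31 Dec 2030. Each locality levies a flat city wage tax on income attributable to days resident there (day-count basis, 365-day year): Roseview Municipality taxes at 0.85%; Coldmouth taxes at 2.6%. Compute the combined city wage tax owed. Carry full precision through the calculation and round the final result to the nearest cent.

Roseview Municipality, 1 Jan – 21 Mar 2030: 80 days → €141,500 × 0.85% × 80/365 = €263.6164
Coldmouth, 22 Mar – 31 Dec 2030: 285 days → €141,500 × 2.6% × 285/365 = €2,872.6438
Total = €3,136.2603

€3,136.26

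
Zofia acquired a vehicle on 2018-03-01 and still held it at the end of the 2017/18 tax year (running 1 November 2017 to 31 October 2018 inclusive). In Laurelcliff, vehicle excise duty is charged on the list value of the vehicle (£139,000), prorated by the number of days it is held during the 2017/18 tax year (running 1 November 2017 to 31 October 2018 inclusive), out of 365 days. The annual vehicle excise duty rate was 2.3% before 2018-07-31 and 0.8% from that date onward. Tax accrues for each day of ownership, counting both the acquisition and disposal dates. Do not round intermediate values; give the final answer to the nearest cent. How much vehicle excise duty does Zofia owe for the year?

£1,614.68

2018-03-01 to 2018-07-30: 152 days at 2.3% → £139,000 × 2.3% × 152/365 = £1,331.3534
2018-07-31 to 2018-10-31: 93 days at 0.8% → £139,000 × 0.8% × 93/365 = £283.3315
Total = £1,614.6849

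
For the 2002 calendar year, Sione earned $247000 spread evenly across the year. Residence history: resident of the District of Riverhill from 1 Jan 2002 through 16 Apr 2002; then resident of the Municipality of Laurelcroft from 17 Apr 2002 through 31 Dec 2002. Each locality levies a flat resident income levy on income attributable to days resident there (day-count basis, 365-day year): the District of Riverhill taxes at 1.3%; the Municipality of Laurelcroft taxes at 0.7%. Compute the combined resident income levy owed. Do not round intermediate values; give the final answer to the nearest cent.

$2159.39

The District of Riverhill, 1 Jan – 16 Apr 2002: 106 days → $247000 × 1.3% × 106/365 = $932.5096
The Municipality of Laurelcroft, 17 Apr – 31 Dec 2002: 259 days → $247000 × 0.7% × 259/365 = $1226.8795
Total = $2159.3890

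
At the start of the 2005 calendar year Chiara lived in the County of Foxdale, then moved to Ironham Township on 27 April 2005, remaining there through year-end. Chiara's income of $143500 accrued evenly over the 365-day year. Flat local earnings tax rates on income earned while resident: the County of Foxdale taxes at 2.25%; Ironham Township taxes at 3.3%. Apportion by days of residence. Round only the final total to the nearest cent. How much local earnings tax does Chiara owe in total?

The County of Foxdale, 1 January – 26 April 2005: 116 days → $143500 × 2.25% × 116/365 = $1026.1233
Ironham Township, 27 April – 31 December 2005: 249 days → $143500 × 3.3% × 249/365 = $3230.5192
Total = $4256.6425

$4256.64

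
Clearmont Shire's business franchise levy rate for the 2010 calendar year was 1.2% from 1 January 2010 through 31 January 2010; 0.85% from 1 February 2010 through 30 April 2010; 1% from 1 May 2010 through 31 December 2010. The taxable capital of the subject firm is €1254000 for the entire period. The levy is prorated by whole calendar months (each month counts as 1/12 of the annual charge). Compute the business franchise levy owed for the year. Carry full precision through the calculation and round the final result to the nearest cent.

1 January – 31 January 2010: 1 month at 1.2% → €1254000 × 1.2% × 1/12 = €1254.0000
1 February – 30 April 2010: 3 months at 0.85% → €1254000 × 0.85% × 3/12 = €2664.7500
1 May – 31 December 2010: 8 months at 1% → €1254000 × 1% × 8/12 = €8360.0000
Total = €12278.7500

€12278.75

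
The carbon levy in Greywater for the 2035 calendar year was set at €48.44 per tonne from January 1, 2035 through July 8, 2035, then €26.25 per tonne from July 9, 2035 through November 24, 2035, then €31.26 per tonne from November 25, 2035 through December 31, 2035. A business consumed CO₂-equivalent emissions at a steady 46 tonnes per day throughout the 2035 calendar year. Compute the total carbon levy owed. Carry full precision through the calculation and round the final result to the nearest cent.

€642,184.38

January 1 – July 8, 2035: 189 days × 46 tonnes/day = 8,694 tonnes at €48.44/tonne → €421,137.36
July 9 – November 24, 2035: 139 days × 46 tonnes/day = 6,394 tonnes at €26.25/tonne → €167,842.50
November 25 – December 31, 2035: 37 days × 46 tonnes/day = 1,702 tonnes at €31.26/tonne → €53,204.52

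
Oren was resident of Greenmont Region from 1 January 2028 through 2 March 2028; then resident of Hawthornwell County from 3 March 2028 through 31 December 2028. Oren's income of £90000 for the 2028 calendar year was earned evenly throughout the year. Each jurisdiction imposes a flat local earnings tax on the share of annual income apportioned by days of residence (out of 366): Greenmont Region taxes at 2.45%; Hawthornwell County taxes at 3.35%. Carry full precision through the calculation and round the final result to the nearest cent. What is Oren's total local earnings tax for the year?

Greenmont Region, 1 January – 2 March 2028: 62 days → £90000 × 2.45% × 62/366 = £373.5246
Hawthornwell County, 3 March – 31 December 2028: 304 days → £90000 × 3.35% × 304/366 = £2504.2623
Total = £2877.7869

£2877.79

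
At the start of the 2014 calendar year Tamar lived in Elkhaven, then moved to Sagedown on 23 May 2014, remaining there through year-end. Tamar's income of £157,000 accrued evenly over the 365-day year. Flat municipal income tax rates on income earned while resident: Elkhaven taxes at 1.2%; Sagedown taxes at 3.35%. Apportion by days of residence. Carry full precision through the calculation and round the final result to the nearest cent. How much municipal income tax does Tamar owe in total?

£3,946.29

Elkhaven, 1 January – 22 May 2014: 142 days → £157,000 × 1.2% × 142/365 = £732.9534
Sagedown, 23 May – 31 December 2014: 223 days → £157,000 × 3.35% × 223/365 = £3,213.3384
Total = £3,946.2918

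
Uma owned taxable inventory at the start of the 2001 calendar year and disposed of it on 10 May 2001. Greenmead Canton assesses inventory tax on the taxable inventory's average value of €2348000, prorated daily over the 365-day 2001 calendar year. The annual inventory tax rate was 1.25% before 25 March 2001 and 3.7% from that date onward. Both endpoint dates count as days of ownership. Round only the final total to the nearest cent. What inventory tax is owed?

€17860.88

1 January – 24 March 2001: 83 days at 1.25% → €2348000 × 1.25% × 83/365 = €6674.1096
25 March – 10 May 2001: 47 days at 3.7% → €2348000 × 3.7% × 47/365 = €11186.7726
Total = €17860.8822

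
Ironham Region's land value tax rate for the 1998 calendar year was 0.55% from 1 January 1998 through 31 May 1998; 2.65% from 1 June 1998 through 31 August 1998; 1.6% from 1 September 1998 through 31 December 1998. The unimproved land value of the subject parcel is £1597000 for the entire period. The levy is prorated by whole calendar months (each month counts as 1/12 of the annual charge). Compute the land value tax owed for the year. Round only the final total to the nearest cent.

£22757.25

1 January – 31 May 1998: 5 months at 0.55% → £1597000 × 0.55% × 5/12 = £3659.7917
1 June – 31 August 1998: 3 months at 2.65% → £1597000 × 2.65% × 3/12 = £10580.1250
1 September – 31 December 1998: 4 months at 1.6% → £1597000 × 1.6% × 4/12 = £8517.3333
Total = £22757.2500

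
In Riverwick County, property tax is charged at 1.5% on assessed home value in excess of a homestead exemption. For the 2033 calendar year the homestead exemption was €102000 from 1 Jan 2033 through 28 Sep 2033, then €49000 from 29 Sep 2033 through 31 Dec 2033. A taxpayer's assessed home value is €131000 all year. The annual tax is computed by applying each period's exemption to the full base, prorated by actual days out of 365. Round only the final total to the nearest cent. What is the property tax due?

€639.74

1 Jan – 28 Sep 2033: 271 days, exemption €102000 → (€131000 − €102000) × 1.5% × 271/365 = €322.9726
29 Sep – 31 Dec 2033: 94 days, exemption €49000 → (€131000 − €49000) × 1.5% × 94/365 = €316.7671
Total = €639.7397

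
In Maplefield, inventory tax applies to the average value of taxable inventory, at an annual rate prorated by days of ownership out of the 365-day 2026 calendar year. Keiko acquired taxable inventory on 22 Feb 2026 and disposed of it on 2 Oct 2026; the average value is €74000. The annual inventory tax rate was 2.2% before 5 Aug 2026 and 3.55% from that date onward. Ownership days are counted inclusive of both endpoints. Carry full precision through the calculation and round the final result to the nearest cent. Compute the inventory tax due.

22 Feb – 4 Aug 2026: 164 days at 2.2% → €74000 × 2.2% × 164/365 = €731.4849
5 Aug – 2 Oct 2026: 59 days at 3.55% → €74000 × 3.55% × 59/365 = €424.6384
Total = €1156.1233

€1156.12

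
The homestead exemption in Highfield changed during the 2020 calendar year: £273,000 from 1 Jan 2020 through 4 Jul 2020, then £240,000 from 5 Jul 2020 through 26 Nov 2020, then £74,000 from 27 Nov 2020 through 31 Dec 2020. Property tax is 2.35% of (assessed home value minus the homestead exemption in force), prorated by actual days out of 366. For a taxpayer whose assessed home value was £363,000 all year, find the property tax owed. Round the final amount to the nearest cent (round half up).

1 Jan – 4 Jul 2020: 186 days, exemption £273,000 → (£363,000 − £273,000) × 2.35% × 186/366 = £1,074.8361
5 Jul – 26 Nov 2020: 145 days, exemption £240,000 → (£363,000 − £240,000) × 2.35% × 145/366 = £1,145.1434
27 Nov – 31 Dec 2020: 35 days, exemption £74,000 → (£363,000 − £74,000) × 2.35% × 35/366 = £649.4604
Total = £2,869.4399

£2,869.44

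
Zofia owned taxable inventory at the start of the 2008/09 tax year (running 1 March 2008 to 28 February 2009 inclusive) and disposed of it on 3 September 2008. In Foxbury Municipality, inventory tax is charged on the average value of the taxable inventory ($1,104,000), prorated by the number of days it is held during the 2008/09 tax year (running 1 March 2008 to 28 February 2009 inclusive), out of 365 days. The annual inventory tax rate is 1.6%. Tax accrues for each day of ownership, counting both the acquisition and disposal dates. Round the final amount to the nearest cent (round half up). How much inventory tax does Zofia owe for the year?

Days held (1 March – 3 September 2008): 187 out of 365
Tax = $1,104,000 × 1.6% × 187/365 = $9,049.7753

$9,049.78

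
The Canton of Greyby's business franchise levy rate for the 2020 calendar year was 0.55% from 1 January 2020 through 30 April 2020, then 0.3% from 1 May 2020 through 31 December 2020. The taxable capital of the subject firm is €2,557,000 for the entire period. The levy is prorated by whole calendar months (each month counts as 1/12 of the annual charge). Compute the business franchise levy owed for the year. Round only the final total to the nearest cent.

1 January – 30 April 2020: 4 months at 0.55% → €2,557,000 × 0.55% × 4/12 = €4,687.8333
1 May – 31 December 2020: 8 months at 0.3% → €2,557,000 × 0.3% × 8/12 = €5,114.0000
Total = €9,801.8333

€9,801.83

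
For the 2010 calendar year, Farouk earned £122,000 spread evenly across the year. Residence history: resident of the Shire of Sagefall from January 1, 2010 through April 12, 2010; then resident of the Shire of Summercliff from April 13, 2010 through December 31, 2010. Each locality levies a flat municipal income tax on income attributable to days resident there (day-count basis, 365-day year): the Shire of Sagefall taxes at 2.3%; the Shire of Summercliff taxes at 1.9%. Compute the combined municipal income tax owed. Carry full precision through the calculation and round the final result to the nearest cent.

£2,454.37

The Shire of Sagefall, January 1 – April 12, 2010: 102 days → £122,000 × 2.3% × 102/365 = £784.1425
The Shire of Summercliff, April 13 – December 31, 2010: 263 days → £122,000 × 1.9% × 263/365 = £1,670.2301
Total = £2,454.3726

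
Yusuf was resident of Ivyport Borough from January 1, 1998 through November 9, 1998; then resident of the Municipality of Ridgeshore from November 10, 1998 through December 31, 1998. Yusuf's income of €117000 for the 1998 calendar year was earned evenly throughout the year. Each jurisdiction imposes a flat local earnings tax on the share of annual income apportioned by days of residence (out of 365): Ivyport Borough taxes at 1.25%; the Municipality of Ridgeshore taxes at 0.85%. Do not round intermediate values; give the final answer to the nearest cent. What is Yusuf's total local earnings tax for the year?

€1395.83

Ivyport Borough, January 1 – November 9, 1998: 313 days → €117000 × 1.25% × 313/365 = €1254.1438
The Municipality of Ridgeshore, November 10 – December 31, 1998: 52 days → €117000 × 0.85% × 52/365 = €141.6822
Total = €1395.8260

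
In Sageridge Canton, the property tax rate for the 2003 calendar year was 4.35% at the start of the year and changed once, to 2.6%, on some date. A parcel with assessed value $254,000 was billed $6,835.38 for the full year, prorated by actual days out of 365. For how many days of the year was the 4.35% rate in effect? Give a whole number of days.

Let d = days at the first rate; then 365 − d days at the second rate.
$254,000 × [4.35%·d + 2.6%·(365−d)] / 365 = $6,835.38
Solving gives d = 19, so the new rate took effect on 20 January 2003.

19 days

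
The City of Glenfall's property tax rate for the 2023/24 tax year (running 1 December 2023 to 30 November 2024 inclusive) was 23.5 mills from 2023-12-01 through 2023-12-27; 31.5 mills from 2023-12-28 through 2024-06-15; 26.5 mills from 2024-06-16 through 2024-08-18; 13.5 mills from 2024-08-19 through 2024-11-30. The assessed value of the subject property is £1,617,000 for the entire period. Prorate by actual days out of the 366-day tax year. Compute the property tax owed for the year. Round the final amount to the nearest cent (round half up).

£40,296.88

2023-12-01 to 2023-12-27: 27 days at 23.5 mills → £1,617,000 × 2.35% × 27/366 = £2,803.2418
2023-12-28 to 2024-06-15: 171 days at 31.5 mills → £1,617,000 × 3.15% × 171/366 = £23,797.7336
2024-06-16 to 2024-08-18: 64 days at 26.5 mills → £1,617,000 × 2.65% × 64/366 = £7,492.9836
2024-08-19 to 2024-11-30: 104 days at 13.5 mills → £1,617,000 × 1.35% × 104/366 = £6,202.9180
Total = £40,296.8770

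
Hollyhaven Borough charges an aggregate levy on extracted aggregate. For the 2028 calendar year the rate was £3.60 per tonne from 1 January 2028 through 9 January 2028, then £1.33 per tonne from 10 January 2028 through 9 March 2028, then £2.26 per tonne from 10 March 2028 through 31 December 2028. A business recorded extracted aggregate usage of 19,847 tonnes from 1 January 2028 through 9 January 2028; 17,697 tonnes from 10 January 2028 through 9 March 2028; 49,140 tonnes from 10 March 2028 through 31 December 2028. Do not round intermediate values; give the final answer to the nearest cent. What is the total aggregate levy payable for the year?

1 January – 9 January 2028: 19,847 tonnes at £3.60/tonne → £71449.20
10 January – 9 March 2028: 17,697 tonnes at £1.33/tonne → £23537.01
10 March – 31 December 2028: 49,140 tonnes at £2.26/tonne → £111056.40

£206042.61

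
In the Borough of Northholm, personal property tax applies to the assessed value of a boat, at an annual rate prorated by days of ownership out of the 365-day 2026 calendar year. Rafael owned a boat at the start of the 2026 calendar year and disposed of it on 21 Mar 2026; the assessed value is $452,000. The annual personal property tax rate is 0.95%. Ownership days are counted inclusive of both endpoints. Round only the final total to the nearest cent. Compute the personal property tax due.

$941.15

Days held (1 Jan – 21 Mar 2026): 80 out of 365
Tax = $452,000 × 0.95% × 80/365 = $941.1507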